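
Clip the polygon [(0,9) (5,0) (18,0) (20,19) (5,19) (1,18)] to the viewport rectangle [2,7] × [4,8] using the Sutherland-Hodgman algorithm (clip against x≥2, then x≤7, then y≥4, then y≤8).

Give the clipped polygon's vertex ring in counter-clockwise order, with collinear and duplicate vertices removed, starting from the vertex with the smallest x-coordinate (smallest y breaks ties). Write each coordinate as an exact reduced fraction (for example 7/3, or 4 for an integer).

1. After x ≥ 2: [(2,27/5) (5,0) (18,0) (20,19) (5,19) (2,73/4)]
2. After x ≤ 7: [(2,27/5) (5,0) (7,0) (7,19) (5,19) (2,73/4)]
3. After y ≥ 4: [(2,27/5) (25/9,4) (7,4) (7,19) (5,19) (2,73/4)]
4. After y ≤ 8: [(2,8) (2,27/5) (25/9,4) (7,4) (7,8)]
5. Canonical ring: [(2,27/5) (25/9,4) (7,4) (7,8) (2,8)]

Clipped polygon: [(2,27/5) (25/9,4) (7,4) (7,8) (2,8)]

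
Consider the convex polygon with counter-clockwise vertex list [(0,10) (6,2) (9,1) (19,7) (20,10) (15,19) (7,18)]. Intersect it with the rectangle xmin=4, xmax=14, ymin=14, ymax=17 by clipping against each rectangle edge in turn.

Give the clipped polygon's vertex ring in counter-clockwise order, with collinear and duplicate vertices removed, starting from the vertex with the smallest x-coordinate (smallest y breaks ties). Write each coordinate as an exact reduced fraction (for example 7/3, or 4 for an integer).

Clipped polygon: [(4,14) (14,14) (14,17) (49/8,17) (4,102/7)]

1. After x ≥ 4: [(4,102/7) (4,14/3) (6,2) (9,1) (19,7) (20,10) (15,19) (7,18)]
2. After x ≤ 14: [(4,102/7) (4,14/3) (6,2) (9,1) (14,4) (14,151/8) (7,18)]
3. After y ≥ 14: [(4,102/7) (4,14) (14,14) (14,151/8) (7,18)]
4. After y ≤ 17: [(49/8,17) (4,102/7) (4,14) (14,14) (14,17)]
5. Canonical ring: [(4,14) (14,14) (14,17) (49/8,17) (4,102/7)]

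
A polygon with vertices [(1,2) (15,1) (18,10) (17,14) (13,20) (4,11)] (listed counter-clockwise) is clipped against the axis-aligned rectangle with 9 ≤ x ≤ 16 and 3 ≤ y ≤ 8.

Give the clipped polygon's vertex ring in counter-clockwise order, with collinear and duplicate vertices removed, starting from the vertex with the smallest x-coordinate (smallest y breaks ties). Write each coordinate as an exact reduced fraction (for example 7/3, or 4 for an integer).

1. After x ≥ 9: [(9,10/7) (15,1) (18,10) (17,14) (13,20) (9,16)]
2. After x ≤ 16: [(9,10/7) (15,1) (16,4) (16,31/2) (13,20) (9,16)]
3. After y ≥ 3: [(9,3) (47/3,3) (16,4) (16,31/2) (13,20) (9,16)]
4. After y ≤ 8: [(9,8) (9,3) (47/3,3) (16,4) (16,8)]
5. Canonical ring: [(9,3) (47/3,3) (16,4) (16,8) (9,8)]

Clipped polygon: [(9,3) (47/3,3) (16,4) (16,8) (9,8)]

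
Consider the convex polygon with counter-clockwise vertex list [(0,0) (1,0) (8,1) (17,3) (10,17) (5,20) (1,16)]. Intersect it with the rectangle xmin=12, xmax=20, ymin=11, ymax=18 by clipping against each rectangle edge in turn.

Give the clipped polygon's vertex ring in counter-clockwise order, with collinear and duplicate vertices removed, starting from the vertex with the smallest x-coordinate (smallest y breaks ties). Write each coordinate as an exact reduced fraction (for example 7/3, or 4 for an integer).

Clipped polygon: [(12,11) (13,11) (12,13)]

1. After x ≥ 12: [(12,17/9) (17,3) (12,13)]
2. After x ≤ 20: [(12,17/9) (17,3) (12,13)]
3. After y ≥ 11: [(12,11) (13,11) (12,13)]
4. After y ≤ 18: [(12,11) (13,11) (12,13)]
5. Canonical ring: [(12,11) (13,11) (12,13)]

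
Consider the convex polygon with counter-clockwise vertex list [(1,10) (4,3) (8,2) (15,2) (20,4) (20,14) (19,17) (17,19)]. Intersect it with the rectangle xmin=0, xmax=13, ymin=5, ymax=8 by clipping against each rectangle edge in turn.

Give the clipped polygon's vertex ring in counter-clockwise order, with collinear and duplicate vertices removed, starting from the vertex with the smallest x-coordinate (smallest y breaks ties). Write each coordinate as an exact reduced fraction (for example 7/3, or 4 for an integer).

1. After x ≥ 0: [(1,10) (4,3) (8,2) (15,2) (20,4) (20,14) (19,17) (17,19)]
2. After x ≤ 13: [(13,67/4) (1,10) (4,3) (8,2) (13,2)]
3. After y ≥ 5: [(13,5) (13,67/4) (1,10) (22/7,5)]
4. After y ≤ 8: [(13,5) (13,8) (13/7,8) (22/7,5)]
5. Canonical ring: [(13/7,8) (22/7,5) (13,5) (13,8)]

Clipped polygon: [(13/7,8) (22/7,5) (13,5) (13,8)]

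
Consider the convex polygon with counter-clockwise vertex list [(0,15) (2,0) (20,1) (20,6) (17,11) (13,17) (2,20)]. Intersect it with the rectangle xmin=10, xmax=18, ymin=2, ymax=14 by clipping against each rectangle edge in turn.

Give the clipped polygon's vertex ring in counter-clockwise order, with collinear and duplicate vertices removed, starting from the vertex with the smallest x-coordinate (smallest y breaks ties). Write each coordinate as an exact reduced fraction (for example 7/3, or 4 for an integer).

1. After x ≥ 10: [(10,4/9) (20,1) (20,6) (17,11) (13,17) (10,196/11)]
2. After x ≤ 18: [(10,4/9) (18,8/9) (18,28/3) (17,11) (13,17) (10,196/11)]
3. After y ≥ 2: [(10,2) (18,2) (18,28/3) (17,11) (13,17) (10,196/11)]
4. After y ≤ 14: [(10,14) (10,2) (18,2) (18,28/3) (17,11) (15,14)]
5. Canonical ring: [(10,2) (18,2) (18,28/3) (17,11) (15,14) (10,14)]

Clipped polygon: [(10,2) (18,2) (18,28/3) (17,11) (15,14) (10,14)]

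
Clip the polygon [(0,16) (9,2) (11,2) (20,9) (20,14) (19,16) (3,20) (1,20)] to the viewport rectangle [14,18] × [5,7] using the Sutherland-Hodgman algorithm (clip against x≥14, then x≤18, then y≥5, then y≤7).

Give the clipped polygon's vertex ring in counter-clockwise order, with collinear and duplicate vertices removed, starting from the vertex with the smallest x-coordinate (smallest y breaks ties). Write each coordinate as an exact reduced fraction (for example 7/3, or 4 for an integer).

Clipped polygon: [(14,5) (104/7,5) (122/7,7) (14,7)]

1. After x ≥ 14: [(14,13/3) (20,9) (20,14) (19,16) (14,69/4)]
2. After x ≤ 18: [(14,13/3) (18,67/9) (18,65/4) (14,69/4)]
3. After y ≥ 5: [(14,5) (104/7,5) (18,67/9) (18,65/4) (14,69/4)]
4. After y ≤ 7: [(14,7) (14,5) (104/7,5) (122/7,7)]
5. Canonical ring: [(14,5) (104/7,5) (122/7,7) (14,7)]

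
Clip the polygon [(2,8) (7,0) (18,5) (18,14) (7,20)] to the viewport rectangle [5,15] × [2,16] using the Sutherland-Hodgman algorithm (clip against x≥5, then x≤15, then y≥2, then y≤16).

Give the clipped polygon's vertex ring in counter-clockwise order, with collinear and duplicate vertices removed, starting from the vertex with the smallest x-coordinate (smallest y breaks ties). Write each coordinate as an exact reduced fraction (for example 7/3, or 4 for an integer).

1. After x ≥ 5: [(5,76/5) (5,16/5) (7,0) (18,5) (18,14) (7,20)]
2. After x ≤ 15: [(5,76/5) (5,16/5) (7,0) (15,40/11) (15,172/11) (7,20)]
3. After y ≥ 2: [(5,76/5) (5,16/5) (23/4,2) (57/5,2) (15,40/11) (15,172/11) (7,20)]
4. After y ≤ 16: [(16/3,16) (5,76/5) (5,16/5) (23/4,2) (57/5,2) (15,40/11) (15,172/11) (43/3,16)]
5. Canonical ring: [(5,16/5) (23/4,2) (57/5,2) (15,40/11) (15,172/11) (43/3,16) (16/3,16) (5,76/5)]

Clipped polygon: [(5,16/5) (23/4,2) (57/5,2) (15,40/11) (15,172/11) (43/3,16) (16/3,16) (5,76/5)]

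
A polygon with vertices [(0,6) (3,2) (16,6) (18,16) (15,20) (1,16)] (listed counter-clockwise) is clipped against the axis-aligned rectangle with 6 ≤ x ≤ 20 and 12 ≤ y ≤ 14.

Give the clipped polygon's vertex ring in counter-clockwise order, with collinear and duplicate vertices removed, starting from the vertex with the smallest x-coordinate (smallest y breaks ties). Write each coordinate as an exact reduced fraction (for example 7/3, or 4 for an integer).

Clipped polygon: [(6,12) (86/5,12) (88/5,14) (6,14)]

1. After x ≥ 6: [(6,38/13) (16,6) (18,16) (15,20) (6,122/7)]
2. After x ≤ 20: [(6,38/13) (16,6) (18,16) (15,20) (6,122/7)]
3. After y ≥ 12: [(6,12) (86/5,12) (18,16) (15,20) (6,122/7)]
4. After y ≤ 14: [(6,14) (6,12) (86/5,12) (88/5,14)]
5. Canonical ring: [(6,12) (86/5,12) (88/5,14) (6,14)]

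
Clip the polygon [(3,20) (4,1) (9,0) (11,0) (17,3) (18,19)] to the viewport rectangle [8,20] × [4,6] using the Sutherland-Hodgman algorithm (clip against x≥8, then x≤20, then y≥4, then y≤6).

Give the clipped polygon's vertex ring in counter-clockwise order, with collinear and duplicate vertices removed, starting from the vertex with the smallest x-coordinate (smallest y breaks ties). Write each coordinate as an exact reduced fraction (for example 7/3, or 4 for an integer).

Clipped polygon: [(8,4) (273/16,4) (275/16,6) (8,6)]

1. After x ≥ 8: [(8,59/3) (8,1/5) (9,0) (11,0) (17,3) (18,19)]
2. After x ≤ 20: [(8,59/3) (8,1/5) (9,0) (11,0) (17,3) (18,19)]
3. After y ≥ 4: [(8,59/3) (8,4) (273/16,4) (18,19)]
4. After y ≤ 6: [(8,6) (8,4) (273/16,4) (275/16,6)]
5. Canonical ring: [(8,4) (273/16,4) (275/16,6) (8,6)]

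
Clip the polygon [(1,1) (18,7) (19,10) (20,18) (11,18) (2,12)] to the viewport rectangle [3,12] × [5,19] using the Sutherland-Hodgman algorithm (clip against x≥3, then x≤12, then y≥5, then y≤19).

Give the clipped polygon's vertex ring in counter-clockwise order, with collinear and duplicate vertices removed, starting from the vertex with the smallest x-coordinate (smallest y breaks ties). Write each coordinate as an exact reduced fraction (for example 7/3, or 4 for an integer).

Clipped polygon: [(3,5) (12,5) (12,18) (11,18) (3,38/3)]

1. After x ≥ 3: [(3,29/17) (18,7) (19,10) (20,18) (11,18) (3,38/3)]
2. After x ≤ 12: [(3,29/17) (12,83/17) (12,18) (11,18) (3,38/3)]
3. After y ≥ 5: [(3,5) (12,5) (12,18) (11,18) (3,38/3)]
4. After y ≤ 19: [(3,5) (12,5) (12,18) (11,18) (3,38/3)]
5. Canonical ring: [(3,5) (12,5) (12,18) (11,18) (3,38/3)]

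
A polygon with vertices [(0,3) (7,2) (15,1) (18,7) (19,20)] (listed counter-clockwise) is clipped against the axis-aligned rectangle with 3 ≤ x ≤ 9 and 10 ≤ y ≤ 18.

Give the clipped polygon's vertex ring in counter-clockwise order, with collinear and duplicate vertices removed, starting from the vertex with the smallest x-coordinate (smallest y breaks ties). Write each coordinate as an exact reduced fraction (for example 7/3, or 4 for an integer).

1. After x ≥ 3: [(3,108/19) (3,18/7) (7,2) (15,1) (18,7) (19,20)]
2. After x ≤ 9: [(9,210/19) (3,108/19) (3,18/7) (7,2) (9,7/4)]
3. After y ≥ 10: [(9,10) (9,210/19) (133/17,10)]
4. After y ≤ 18: [(9,10) (9,210/19) (133/17,10)]
5. Canonical ring: [(133/17,10) (9,10) (9,210/19)]

Clipped polygon: [(133/17,10) (9,10) (9,210/19)]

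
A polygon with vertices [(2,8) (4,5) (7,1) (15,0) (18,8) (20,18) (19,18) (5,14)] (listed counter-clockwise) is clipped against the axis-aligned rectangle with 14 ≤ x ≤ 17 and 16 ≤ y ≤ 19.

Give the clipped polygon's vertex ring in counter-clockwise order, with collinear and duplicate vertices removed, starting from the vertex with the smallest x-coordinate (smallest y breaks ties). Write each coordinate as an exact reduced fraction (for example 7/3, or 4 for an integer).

Clipped polygon: [(14,16) (17,16) (17,122/7) (14,116/7)]

1. After x ≥ 14: [(14,1/8) (15,0) (18,8) (20,18) (19,18) (14,116/7)]
2. After x ≤ 17: [(14,1/8) (15,0) (17,16/3) (17,122/7) (14,116/7)]
3. After y ≥ 16: [(14,16) (17,16) (17,122/7) (14,116/7)]
4. After y ≤ 19: [(14,16) (17,16) (17,122/7) (14,116/7)]
5. Canonical ring: [(14,16) (17,16) (17,122/7) (14,116/7)]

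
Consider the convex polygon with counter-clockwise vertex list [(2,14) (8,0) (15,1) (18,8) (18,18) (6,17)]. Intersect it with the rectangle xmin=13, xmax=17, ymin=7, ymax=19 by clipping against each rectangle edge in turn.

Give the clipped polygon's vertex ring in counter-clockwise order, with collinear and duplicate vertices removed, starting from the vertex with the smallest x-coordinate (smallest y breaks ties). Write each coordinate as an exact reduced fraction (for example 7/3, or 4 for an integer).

1. After x ≥ 13: [(13,5/7) (15,1) (18,8) (18,18) (13,211/12)]
2. After x ≤ 17: [(13,5/7) (15,1) (17,17/3) (17,215/12) (13,211/12)]
3. After y ≥ 7: [(13,7) (17,7) (17,215/12) (13,211/12)]
4. After y ≤ 19: [(13,7) (17,7) (17,215/12) (13,211/12)]
5. Canonical ring: [(13,7) (17,7) (17,215/12) (13,211/12)]

Clipped polygon: [(13,7) (17,7) (17,215/12) (13,211/12)]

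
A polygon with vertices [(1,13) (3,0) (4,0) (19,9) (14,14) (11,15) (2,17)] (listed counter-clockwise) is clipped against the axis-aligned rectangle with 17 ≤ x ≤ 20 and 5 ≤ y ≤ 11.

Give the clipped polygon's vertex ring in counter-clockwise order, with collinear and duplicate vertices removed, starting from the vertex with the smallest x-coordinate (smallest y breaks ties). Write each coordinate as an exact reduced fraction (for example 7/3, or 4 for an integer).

Clipped polygon: [(17,39/5) (19,9) (17,11)]

1. After x ≥ 17: [(17,39/5) (19,9) (17,11)]
2. After x ≤ 20: [(17,39/5) (19,9) (17,11)]
3. After y ≥ 5: [(17,39/5) (19,9) (17,11)]
4. After y ≤ 11: [(17,39/5) (19,9) (17,11)]
5. Canonical ring: [(17,39/5) (19,9) (17,11)]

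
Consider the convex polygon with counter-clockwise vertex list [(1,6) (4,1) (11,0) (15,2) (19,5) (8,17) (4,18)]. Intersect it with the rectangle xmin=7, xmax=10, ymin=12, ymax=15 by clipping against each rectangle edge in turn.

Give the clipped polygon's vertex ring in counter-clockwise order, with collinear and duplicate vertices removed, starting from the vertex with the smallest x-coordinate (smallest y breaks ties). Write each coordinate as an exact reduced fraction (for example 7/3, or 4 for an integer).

Clipped polygon: [(7,12) (10,12) (10,163/11) (59/6,15) (7,15)]

1. After x ≥ 7: [(7,4/7) (11,0) (15,2) (19,5) (8,17) (7,69/4)]
2. After x ≤ 10: [(7,4/7) (10,1/7) (10,163/11) (8,17) (7,69/4)]
3. After y ≥ 12: [(7,12) (10,12) (10,163/11) (8,17) (7,69/4)]
4. After y ≤ 15: [(7,15) (7,12) (10,12) (10,163/11) (59/6,15)]
5. Canonical ring: [(7,12) (10,12) (10,163/11) (59/6,15) (7,15)]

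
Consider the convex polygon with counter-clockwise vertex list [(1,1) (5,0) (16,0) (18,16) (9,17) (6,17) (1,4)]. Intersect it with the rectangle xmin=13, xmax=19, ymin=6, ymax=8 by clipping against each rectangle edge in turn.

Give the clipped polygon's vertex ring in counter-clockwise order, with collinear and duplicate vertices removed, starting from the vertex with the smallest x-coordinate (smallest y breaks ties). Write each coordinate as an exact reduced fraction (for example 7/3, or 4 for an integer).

Clipped polygon: [(13,6) (67/4,6) (17,8) (13,8)]

1. After x ≥ 13: [(13,0) (16,0) (18,16) (13,149/9)]
2. After x ≤ 19: [(13,0) (16,0) (18,16) (13,149/9)]
3. After y ≥ 6: [(13,6) (67/4,6) (18,16) (13,149/9)]
4. After y ≤ 8: [(13,8) (13,6) (67/4,6) (17,8)]
5. Canonical ring: [(13,6) (67/4,6) (17,8) (13,8)]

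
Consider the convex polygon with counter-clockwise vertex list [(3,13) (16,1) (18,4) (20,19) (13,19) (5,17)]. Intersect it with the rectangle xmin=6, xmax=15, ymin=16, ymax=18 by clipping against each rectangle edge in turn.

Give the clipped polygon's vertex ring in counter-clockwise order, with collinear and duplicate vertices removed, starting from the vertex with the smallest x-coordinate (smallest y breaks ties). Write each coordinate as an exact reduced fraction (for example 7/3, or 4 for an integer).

1. After x ≥ 6: [(6,133/13) (16,1) (18,4) (20,19) (13,19) (6,69/4)]
2. After x ≤ 15: [(6,133/13) (15,25/13) (15,19) (13,19) (6,69/4)]
3. After y ≥ 16: [(6,16) (15,16) (15,19) (13,19) (6,69/4)]
4. After y ≤ 18: [(6,16) (15,16) (15,18) (9,18) (6,69/4)]
5. Canonical ring: [(6,16) (15,16) (15,18) (9,18) (6,69/4)]

Clipped polygon: [(6,16) (15,16) (15,18) (9,18) (6,69/4)]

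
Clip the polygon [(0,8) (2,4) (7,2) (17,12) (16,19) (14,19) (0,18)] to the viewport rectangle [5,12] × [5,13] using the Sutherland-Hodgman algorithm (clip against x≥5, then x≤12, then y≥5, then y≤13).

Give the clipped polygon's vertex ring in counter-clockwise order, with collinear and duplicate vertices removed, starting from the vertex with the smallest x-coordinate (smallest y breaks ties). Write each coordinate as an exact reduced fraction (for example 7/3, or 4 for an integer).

Clipped polygon: [(5,5) (10,5) (12,7) (12,13) (5,13)]

1. After x ≥ 5: [(5,14/5) (7,2) (17,12) (16,19) (14,19) (5,257/14)]
2. After x ≤ 12: [(5,14/5) (7,2) (12,7) (12,132/7) (5,257/14)]
3. After y ≥ 5: [(5,5) (10,5) (12,7) (12,132/7) (5,257/14)]
4. After y ≤ 13: [(5,13) (5,5) (10,5) (12,7) (12,13)]
5. Canonical ring: [(5,5) (10,5) (12,7) (12,13) (5,13)]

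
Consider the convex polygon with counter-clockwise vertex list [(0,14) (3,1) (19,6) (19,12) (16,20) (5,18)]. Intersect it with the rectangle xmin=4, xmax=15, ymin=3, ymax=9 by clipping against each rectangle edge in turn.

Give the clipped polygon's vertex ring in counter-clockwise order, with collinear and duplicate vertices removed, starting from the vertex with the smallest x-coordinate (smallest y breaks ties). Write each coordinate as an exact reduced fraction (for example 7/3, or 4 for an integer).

1. After x ≥ 4: [(4,86/5) (4,21/16) (19,6) (19,12) (16,20) (5,18)]
2. After x ≤ 15: [(4,86/5) (4,21/16) (15,19/4) (15,218/11) (5,18)]
3. After y ≥ 3: [(4,86/5) (4,3) (47/5,3) (15,19/4) (15,218/11) (5,18)]
4. After y ≤ 9: [(4,9) (4,3) (47/5,3) (15,19/4) (15,9)]
5. Canonical ring: [(4,3) (47/5,3) (15,19/4) (15,9) (4,9)]

Clipped polygon: [(4,3) (47/5,3) (15,19/4) (15,9) (4,9)]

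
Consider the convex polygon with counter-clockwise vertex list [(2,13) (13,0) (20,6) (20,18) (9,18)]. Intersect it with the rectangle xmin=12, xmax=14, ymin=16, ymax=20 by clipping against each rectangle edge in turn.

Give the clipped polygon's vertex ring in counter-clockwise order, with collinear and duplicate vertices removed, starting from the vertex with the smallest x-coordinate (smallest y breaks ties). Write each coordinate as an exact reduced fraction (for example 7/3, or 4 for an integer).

Clipped polygon: [(12,16) (14,16) (14,18) (12,18)]

1. After x ≥ 12: [(12,13/11) (13,0) (20,6) (20,18) (12,18)]
2. After x ≤ 14: [(12,13/11) (13,0) (14,6/7) (14,18) (12,18)]
3. After y ≥ 16: [(12,16) (14,16) (14,18) (12,18)]
4. After y ≤ 20: [(12,16) (14,16) (14,18) (12,18)]
5. Canonical ring: [(12,16) (14,16) (14,18) (12,18)]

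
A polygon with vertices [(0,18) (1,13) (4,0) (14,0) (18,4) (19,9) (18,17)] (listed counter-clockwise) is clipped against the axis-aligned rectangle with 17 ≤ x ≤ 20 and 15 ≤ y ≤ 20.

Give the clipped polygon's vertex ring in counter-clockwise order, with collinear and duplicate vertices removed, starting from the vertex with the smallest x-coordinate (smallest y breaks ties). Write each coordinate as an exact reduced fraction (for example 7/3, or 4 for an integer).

1. After x ≥ 17: [(17,307/18) (17,3) (18,4) (19,9) (18,17)]
2. After x ≤ 20: [(17,307/18) (17,3) (18,4) (19,9) (18,17)]
3. After y ≥ 15: [(17,307/18) (17,15) (73/4,15) (18,17)]
4. After y ≤ 20: [(17,307/18) (17,15) (73/4,15) (18,17)]
5. Canonical ring: [(17,15) (73/4,15) (18,17) (17,307/18)]

Clipped polygon: [(17,15) (73/4,15) (18,17) (17,307/18)]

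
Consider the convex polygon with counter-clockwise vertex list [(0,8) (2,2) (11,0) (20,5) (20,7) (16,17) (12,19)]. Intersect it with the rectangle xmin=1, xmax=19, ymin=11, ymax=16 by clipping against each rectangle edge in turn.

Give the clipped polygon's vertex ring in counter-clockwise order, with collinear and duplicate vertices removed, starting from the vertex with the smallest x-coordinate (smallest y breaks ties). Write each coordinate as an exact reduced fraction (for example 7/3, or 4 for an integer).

1. After x ≥ 1: [(1,107/12) (1,5) (2,2) (11,0) (20,5) (20,7) (16,17) (12,19)]
2. After x ≤ 19: [(1,107/12) (1,5) (2,2) (11,0) (19,40/9) (19,19/2) (16,17) (12,19)]
3. After y ≥ 11: [(36/11,11) (92/5,11) (16,17) (12,19)]
4. After y ≤ 16: [(96/11,16) (36/11,11) (92/5,11) (82/5,16)]
5. Canonical ring: [(36/11,11) (92/5,11) (82/5,16) (96/11,16)]

Clipped polygon: [(36/11,11) (92/5,11) (82/5,16) (96/11,16)]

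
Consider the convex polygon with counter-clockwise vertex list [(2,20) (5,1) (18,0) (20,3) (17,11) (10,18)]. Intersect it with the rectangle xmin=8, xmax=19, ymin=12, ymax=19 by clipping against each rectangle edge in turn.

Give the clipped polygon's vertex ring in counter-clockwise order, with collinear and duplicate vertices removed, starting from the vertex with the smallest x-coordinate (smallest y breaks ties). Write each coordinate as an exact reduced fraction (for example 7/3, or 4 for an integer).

1. After x ≥ 8: [(8,37/2) (8,10/13) (18,0) (20,3) (17,11) (10,18)]
2. After x ≤ 19: [(8,37/2) (8,10/13) (18,0) (19,3/2) (19,17/3) (17,11) (10,18)]
3. After y ≥ 12: [(8,37/2) (8,12) (16,12) (10,18)]
4. After y ≤ 19: [(8,37/2) (8,12) (16,12) (10,18)]
5. Canonical ring: [(8,12) (16,12) (10,18) (8,37/2)]

Clipped polygon: [(8,12) (16,12) (10,18) (8,37/2)]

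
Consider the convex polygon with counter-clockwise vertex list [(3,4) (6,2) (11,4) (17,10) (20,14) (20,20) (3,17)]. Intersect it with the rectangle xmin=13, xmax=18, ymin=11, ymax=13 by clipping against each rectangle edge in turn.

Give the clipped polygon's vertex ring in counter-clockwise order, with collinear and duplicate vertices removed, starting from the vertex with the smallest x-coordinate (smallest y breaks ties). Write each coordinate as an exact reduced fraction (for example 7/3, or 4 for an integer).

Clipped polygon: [(13,11) (71/4,11) (18,34/3) (18,13) (13,13)]

1. After x ≥ 13: [(13,6) (17,10) (20,14) (20,20) (13,319/17)]
2. After x ≤ 18: [(13,6) (17,10) (18,34/3) (18,334/17) (13,319/17)]
3. After y ≥ 11: [(13,11) (71/4,11) (18,34/3) (18,334/17) (13,319/17)]
4. After y ≤ 13: [(13,13) (13,11) (71/4,11) (18,34/3) (18,13)]
5. Canonical ring: [(13,11) (71/4,11) (18,34/3) (18,13) (13,13)]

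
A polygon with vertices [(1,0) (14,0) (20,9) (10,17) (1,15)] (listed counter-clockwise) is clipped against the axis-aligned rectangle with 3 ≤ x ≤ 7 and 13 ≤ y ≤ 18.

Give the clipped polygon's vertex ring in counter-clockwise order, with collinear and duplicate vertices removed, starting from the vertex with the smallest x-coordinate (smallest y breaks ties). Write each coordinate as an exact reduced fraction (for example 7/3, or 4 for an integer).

Clipped polygon: [(3,13) (7,13) (7,49/3) (3,139/9)]

1. After x ≥ 3: [(3,0) (14,0) (20,9) (10,17) (3,139/9)]
2. After x ≤ 7: [(3,0) (7,0) (7,49/3) (3,139/9)]
3. After y ≥ 13: [(3,13) (7,13) (7,49/3) (3,139/9)]
4. After y ≤ 18: [(3,13) (7,13) (7,49/3) (3,139/9)]
5. Canonical ring: [(3,13) (7,13) (7,49/3) (3,139/9)]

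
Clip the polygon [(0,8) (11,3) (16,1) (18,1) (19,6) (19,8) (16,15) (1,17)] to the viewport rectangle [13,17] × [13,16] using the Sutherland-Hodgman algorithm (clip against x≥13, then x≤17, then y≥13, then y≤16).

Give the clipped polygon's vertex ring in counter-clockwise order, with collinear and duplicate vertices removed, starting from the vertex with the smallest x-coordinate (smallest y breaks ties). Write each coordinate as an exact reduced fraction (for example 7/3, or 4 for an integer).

1. After x ≥ 13: [(13,11/5) (16,1) (18,1) (19,6) (19,8) (16,15) (13,77/5)]
2. After x ≤ 17: [(13,11/5) (16,1) (17,1) (17,38/3) (16,15) (13,77/5)]
3. After y ≥ 13: [(13,13) (118/7,13) (16,15) (13,77/5)]
4. After y ≤ 16: [(13,13) (118/7,13) (16,15) (13,77/5)]
5. Canonical ring: [(13,13) (118/7,13) (16,15) (13,77/5)]

Clipped polygon: [(13,13) (118/7,13) (16,15) (13,77/5)]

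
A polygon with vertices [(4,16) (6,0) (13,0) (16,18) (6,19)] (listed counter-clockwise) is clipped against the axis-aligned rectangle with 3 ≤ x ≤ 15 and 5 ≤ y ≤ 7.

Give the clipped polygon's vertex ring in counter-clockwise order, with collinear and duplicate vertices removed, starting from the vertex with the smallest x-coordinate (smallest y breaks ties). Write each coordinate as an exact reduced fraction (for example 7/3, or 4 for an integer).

Clipped polygon: [(41/8,7) (43/8,5) (83/6,5) (85/6,7)]

1. After x ≥ 3: [(4,16) (6,0) (13,0) (16,18) (6,19)]
2. After x ≤ 15: [(4,16) (6,0) (13,0) (15,12) (15,181/10) (6,19)]
3. After y ≥ 5: [(4,16) (43/8,5) (83/6,5) (15,12) (15,181/10) (6,19)]
4. After y ≤ 7: [(41/8,7) (43/8,5) (83/6,5) (85/6,7)]
5. Canonical ring: [(41/8,7) (43/8,5) (83/6,5) (85/6,7)]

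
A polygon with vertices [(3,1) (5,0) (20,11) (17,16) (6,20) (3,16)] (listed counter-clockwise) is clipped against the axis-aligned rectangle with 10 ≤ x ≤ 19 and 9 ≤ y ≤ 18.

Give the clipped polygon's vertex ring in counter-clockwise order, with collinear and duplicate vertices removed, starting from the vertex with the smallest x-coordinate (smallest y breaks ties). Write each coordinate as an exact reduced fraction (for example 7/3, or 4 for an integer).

1. After x ≥ 10: [(10,11/3) (20,11) (17,16) (10,204/11)]
2. After x ≤ 19: [(10,11/3) (19,154/15) (19,38/3) (17,16) (10,204/11)]
3. After y ≥ 9: [(10,9) (190/11,9) (19,154/15) (19,38/3) (17,16) (10,204/11)]
4. After y ≤ 18: [(10,18) (10,9) (190/11,9) (19,154/15) (19,38/3) (17,16) (23/2,18)]
5. Canonical ring: [(10,9) (190/11,9) (19,154/15) (19,38/3) (17,16) (23/2,18) (10,18)]

Clipped polygon: [(10,9) (190/11,9) (19,154/15) (19,38/3) (17,16) (23/2,18) (10,18)]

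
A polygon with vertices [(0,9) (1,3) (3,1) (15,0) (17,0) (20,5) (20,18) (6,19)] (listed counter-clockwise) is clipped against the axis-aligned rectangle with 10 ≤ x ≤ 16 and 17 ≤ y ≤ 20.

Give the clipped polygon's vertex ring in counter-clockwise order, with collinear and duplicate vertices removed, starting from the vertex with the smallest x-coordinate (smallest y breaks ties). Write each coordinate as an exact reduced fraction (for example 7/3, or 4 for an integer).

Clipped polygon: [(10,17) (16,17) (16,128/7) (10,131/7)]

1. After x ≥ 10: [(10,5/12) (15,0) (17,0) (20,5) (20,18) (10,131/7)]
2. After x ≤ 16: [(10,5/12) (15,0) (16,0) (16,128/7) (10,131/7)]
3. After y ≥ 17: [(10,17) (16,17) (16,128/7) (10,131/7)]
4. After y ≤ 20: [(10,17) (16,17) (16,128/7) (10,131/7)]
5. Canonical ring: [(10,17) (16,17) (16,128/7) (10,131/7)]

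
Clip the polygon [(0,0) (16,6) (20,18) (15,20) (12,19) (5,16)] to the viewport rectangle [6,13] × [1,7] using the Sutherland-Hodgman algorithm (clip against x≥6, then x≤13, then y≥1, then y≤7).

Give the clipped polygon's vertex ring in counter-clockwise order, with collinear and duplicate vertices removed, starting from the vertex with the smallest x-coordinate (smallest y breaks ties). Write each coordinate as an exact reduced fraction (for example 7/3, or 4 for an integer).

1. After x ≥ 6: [(6,9/4) (16,6) (20,18) (15,20) (12,19) (6,115/7)]
2. After x ≤ 13: [(6,9/4) (13,39/8) (13,58/3) (12,19) (6,115/7)]
3. After y ≥ 1: [(6,9/4) (13,39/8) (13,58/3) (12,19) (6,115/7)]
4. After y ≤ 7: [(6,7) (6,9/4) (13,39/8) (13,7)]
5. Canonical ring: [(6,9/4) (13,39/8) (13,7) (6,7)]

Clipped polygon: [(6,9/4) (13,39/8) (13,7) (6,7)]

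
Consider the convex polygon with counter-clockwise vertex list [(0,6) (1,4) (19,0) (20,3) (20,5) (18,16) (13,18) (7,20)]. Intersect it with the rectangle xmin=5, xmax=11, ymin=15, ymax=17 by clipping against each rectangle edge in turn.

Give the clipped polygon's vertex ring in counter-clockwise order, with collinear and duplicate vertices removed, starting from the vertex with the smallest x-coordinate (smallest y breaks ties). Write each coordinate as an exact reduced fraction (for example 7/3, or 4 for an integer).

1. After x ≥ 5: [(5,16) (5,28/9) (19,0) (20,3) (20,5) (18,16) (13,18) (7,20)]
2. After x ≤ 11: [(5,16) (5,28/9) (11,16/9) (11,56/3) (7,20)]
3. After y ≥ 15: [(5,16) (5,15) (11,15) (11,56/3) (7,20)]
4. After y ≤ 17: [(11/2,17) (5,16) (5,15) (11,15) (11,17)]
5. Canonical ring: [(5,15) (11,15) (11,17) (11/2,17) (5,16)]

Clipped polygon: [(5,15) (11,15) (11,17) (11/2,17) (5,16)]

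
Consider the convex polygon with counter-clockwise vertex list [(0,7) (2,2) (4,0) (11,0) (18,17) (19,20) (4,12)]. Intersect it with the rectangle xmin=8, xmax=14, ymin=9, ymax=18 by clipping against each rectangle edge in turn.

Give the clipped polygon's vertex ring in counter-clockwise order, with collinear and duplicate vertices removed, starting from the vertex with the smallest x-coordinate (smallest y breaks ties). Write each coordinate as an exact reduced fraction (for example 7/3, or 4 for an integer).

Clipped polygon: [(8,9) (14,9) (14,52/3) (8,212/15)]

1. After x ≥ 8: [(8,0) (11,0) (18,17) (19,20) (8,212/15)]
2. After x ≤ 14: [(8,0) (11,0) (14,51/7) (14,52/3) (8,212/15)]
3. After y ≥ 9: [(8,9) (14,9) (14,52/3) (8,212/15)]
4. After y ≤ 18: [(8,9) (14,9) (14,52/3) (8,212/15)]
5. Canonical ring: [(8,9) (14,9) (14,52/3) (8,212/15)]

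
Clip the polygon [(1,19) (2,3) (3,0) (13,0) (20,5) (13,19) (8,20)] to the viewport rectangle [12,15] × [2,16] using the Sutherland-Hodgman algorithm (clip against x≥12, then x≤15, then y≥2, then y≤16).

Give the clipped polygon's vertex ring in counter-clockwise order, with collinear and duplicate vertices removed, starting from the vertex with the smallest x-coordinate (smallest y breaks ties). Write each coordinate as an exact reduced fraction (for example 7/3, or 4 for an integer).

1. After x ≥ 12: [(12,0) (13,0) (20,5) (13,19) (12,96/5)]
2. After x ≤ 15: [(12,0) (13,0) (15,10/7) (15,15) (13,19) (12,96/5)]
3. After y ≥ 2: [(12,2) (15,2) (15,15) (13,19) (12,96/5)]
4. After y ≤ 16: [(12,16) (12,2) (15,2) (15,15) (29/2,16)]
5. Canonical ring: [(12,2) (15,2) (15,15) (29/2,16) (12,16)]

Clipped polygon: [(12,2) (15,2) (15,15) (29/2,16) (12,16)]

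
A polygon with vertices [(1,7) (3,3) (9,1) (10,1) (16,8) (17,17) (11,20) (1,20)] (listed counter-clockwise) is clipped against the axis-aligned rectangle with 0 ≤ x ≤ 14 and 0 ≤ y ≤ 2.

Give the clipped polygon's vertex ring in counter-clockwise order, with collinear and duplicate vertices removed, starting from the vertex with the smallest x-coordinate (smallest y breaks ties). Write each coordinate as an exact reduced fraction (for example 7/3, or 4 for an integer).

1. After x ≥ 0: [(1,7) (3,3) (9,1) (10,1) (16,8) (17,17) (11,20) (1,20)]
2. After x ≤ 14: [(1,7) (3,3) (9,1) (10,1) (14,17/3) (14,37/2) (11,20) (1,20)]
3. After y ≥ 0: [(1,7) (3,3) (9,1) (10,1) (14,17/3) (14,37/2) (11,20) (1,20)]
4. After y ≤ 2: [(6,2) (9,1) (10,1) (76/7,2)]
5. Canonical ring: [(6,2) (9,1) (10,1) (76/7,2)]

Clipped polygon: [(6,2) (9,1) (10,1) (76/7,2)]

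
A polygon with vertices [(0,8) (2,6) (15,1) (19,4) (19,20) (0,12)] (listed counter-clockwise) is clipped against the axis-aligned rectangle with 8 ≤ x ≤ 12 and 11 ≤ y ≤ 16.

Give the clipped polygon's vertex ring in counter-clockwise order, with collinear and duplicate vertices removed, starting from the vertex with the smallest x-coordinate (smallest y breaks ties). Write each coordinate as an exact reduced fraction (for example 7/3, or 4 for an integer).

Clipped polygon: [(8,11) (12,11) (12,16) (19/2,16) (8,292/19)]

1. After x ≥ 8: [(8,48/13) (15,1) (19,4) (19,20) (8,292/19)]
2. After x ≤ 12: [(8,48/13) (12,28/13) (12,324/19) (8,292/19)]
3. After y ≥ 11: [(8,11) (12,11) (12,324/19) (8,292/19)]
4. After y ≤ 16: [(8,11) (12,11) (12,16) (19/2,16) (8,292/19)]
5. Canonical ring: [(8,11) (12,11) (12,16) (19/2,16) (8,292/19)]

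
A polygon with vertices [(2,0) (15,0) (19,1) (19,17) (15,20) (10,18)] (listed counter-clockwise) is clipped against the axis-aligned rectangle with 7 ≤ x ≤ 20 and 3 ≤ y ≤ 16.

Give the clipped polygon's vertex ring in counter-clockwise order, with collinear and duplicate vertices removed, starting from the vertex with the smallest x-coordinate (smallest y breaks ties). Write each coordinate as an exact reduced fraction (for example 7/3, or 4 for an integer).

1. After x ≥ 7: [(7,45/4) (7,0) (15,0) (19,1) (19,17) (15,20) (10,18)]
2. After x ≤ 20: [(7,45/4) (7,0) (15,0) (19,1) (19,17) (15,20) (10,18)]
3. After y ≥ 3: [(7,45/4) (7,3) (19,3) (19,17) (15,20) (10,18)]
4. After y ≤ 16: [(82/9,16) (7,45/4) (7,3) (19,3) (19,16)]
5. Canonical ring: [(7,3) (19,3) (19,16) (82/9,16) (7,45/4)]

Clipped polygon: [(7,3) (19,3) (19,16) (82/9,16) (7,45/4)]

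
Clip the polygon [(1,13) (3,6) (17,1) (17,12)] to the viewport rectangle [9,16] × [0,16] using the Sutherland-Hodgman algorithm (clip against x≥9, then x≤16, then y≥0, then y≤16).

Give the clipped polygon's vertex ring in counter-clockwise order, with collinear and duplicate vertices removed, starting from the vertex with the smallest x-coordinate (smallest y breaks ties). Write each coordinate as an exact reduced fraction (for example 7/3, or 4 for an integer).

1. After x ≥ 9: [(9,25/2) (9,27/7) (17,1) (17,12)]
2. After x ≤ 16: [(16,193/16) (9,25/2) (9,27/7) (16,19/14)]
3. After y ≥ 0: [(16,193/16) (9,25/2) (9,27/7) (16,19/14)]
4. After y ≤ 16: [(16,193/16) (9,25/2) (9,27/7) (16,19/14)]
5. Canonical ring: [(9,27/7) (16,19/14) (16,193/16) (9,25/2)]

Clipped polygon: [(9,27/7) (16,19/14) (16,193/16) (9,25/2)]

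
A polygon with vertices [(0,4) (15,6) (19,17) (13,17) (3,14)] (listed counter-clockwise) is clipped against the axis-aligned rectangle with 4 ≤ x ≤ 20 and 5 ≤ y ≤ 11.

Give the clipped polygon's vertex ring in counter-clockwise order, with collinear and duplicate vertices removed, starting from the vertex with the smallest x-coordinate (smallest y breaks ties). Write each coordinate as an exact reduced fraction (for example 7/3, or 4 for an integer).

Clipped polygon: [(4,5) (15/2,5) (15,6) (185/11,11) (4,11)]

1. After x ≥ 4: [(4,68/15) (15,6) (19,17) (13,17) (4,143/10)]
2. After x ≤ 20: [(4,68/15) (15,6) (19,17) (13,17) (4,143/10)]
3. After y ≥ 5: [(4,5) (15/2,5) (15,6) (19,17) (13,17) (4,143/10)]
4. After y ≤ 11: [(4,11) (4,5) (15/2,5) (15,6) (185/11,11)]
5. Canonical ring: [(4,5) (15/2,5) (15,6) (185/11,11) (4,11)]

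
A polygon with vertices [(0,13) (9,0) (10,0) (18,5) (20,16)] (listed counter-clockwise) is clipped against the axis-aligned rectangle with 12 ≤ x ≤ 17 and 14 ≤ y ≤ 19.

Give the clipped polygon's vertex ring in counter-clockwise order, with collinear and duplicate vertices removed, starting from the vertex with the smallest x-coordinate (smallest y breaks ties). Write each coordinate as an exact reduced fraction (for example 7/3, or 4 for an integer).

1. After x ≥ 12: [(12,74/5) (12,5/4) (18,5) (20,16)]
2. After x ≤ 17: [(17,311/20) (12,74/5) (12,5/4) (17,35/8)]
3. After y ≥ 14: [(17,14) (17,311/20) (12,74/5) (12,14)]
4. After y ≤ 19: [(17,14) (17,311/20) (12,74/5) (12,14)]
5. Canonical ring: [(12,14) (17,14) (17,311/20) (12,74/5)]

Clipped polygon: [(12,14) (17,14) (17,311/20) (12,74/5)]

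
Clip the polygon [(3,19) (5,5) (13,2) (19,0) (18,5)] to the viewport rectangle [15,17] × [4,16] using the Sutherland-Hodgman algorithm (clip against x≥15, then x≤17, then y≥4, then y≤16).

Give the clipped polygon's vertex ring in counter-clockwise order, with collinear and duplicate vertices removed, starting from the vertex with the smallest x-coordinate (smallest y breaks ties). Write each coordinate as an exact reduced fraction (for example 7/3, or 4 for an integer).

1. After x ≥ 15: [(15,39/5) (15,4/3) (19,0) (18,5)]
2. After x ≤ 17: [(17,89/15) (15,39/5) (15,4/3) (17,2/3)]
3. After y ≥ 4: [(17,4) (17,89/15) (15,39/5) (15,4)]
4. After y ≤ 16: [(17,4) (17,89/15) (15,39/5) (15,4)]
5. Canonical ring: [(15,4) (17,4) (17,89/15) (15,39/5)]

Clipped polygon: [(15,4) (17,4) (17,89/15) (15,39/5)]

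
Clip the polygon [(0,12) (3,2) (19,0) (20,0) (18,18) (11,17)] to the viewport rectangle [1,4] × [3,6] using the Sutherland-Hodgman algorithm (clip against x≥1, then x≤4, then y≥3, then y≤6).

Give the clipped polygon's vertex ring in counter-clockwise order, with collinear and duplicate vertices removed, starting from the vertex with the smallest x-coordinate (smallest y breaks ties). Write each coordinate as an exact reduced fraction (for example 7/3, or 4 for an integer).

Clipped polygon: [(9/5,6) (27/10,3) (4,3) (4,6)]

1. After x ≥ 1: [(1,137/11) (1,26/3) (3,2) (19,0) (20,0) (18,18) (11,17)]
2. After x ≤ 4: [(4,152/11) (1,137/11) (1,26/3) (3,2) (4,15/8)]
3. After y ≥ 3: [(4,3) (4,152/11) (1,137/11) (1,26/3) (27/10,3)]
4. After y ≤ 6: [(4,3) (4,6) (9/5,6) (27/10,3)]
5. Canonical ring: [(9/5,6) (27/10,3) (4,3) (4,6)]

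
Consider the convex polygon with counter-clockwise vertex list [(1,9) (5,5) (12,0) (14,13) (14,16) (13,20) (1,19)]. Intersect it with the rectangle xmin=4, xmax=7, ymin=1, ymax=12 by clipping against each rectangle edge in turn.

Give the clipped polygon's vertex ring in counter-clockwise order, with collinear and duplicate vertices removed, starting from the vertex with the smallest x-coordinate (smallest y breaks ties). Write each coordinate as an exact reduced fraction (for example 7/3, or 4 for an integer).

1. After x ≥ 4: [(4,6) (5,5) (12,0) (14,13) (14,16) (13,20) (4,77/4)]
2. After x ≤ 7: [(4,6) (5,5) (7,25/7) (7,39/2) (4,77/4)]
3. After y ≥ 1: [(4,6) (5,5) (7,25/7) (7,39/2) (4,77/4)]
4. After y ≤ 12: [(4,12) (4,6) (5,5) (7,25/7) (7,12)]
5. Canonical ring: [(4,6) (5,5) (7,25/7) (7,12) (4,12)]

Clipped polygon: [(4,6) (5,5) (7,25/7) (7,12) (4,12)]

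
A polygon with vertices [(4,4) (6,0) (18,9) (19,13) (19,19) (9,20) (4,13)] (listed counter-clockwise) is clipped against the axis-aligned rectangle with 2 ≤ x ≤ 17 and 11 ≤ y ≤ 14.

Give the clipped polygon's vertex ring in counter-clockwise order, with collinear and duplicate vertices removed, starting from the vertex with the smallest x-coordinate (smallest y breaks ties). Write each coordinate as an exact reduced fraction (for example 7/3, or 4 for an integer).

Clipped polygon: [(4,11) (17,11) (17,14) (33/7,14) (4,13)]

1. After x ≥ 2: [(4,4) (6,0) (18,9) (19,13) (19,19) (9,20) (4,13)]
2. After x ≤ 17: [(4,4) (6,0) (17,33/4) (17,96/5) (9,20) (4,13)]
3. After y ≥ 11: [(4,11) (17,11) (17,96/5) (9,20) (4,13)]
4. After y ≤ 14: [(4,11) (17,11) (17,14) (33/7,14) (4,13)]
5. Canonical ring: [(4,11) (17,11) (17,14) (33/7,14) (4,13)]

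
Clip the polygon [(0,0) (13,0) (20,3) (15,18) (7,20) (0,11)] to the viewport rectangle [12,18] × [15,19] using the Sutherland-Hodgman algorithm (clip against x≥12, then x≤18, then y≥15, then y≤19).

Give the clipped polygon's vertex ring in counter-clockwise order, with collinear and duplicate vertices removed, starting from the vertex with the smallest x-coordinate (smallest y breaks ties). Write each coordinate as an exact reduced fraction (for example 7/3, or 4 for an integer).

Clipped polygon: [(12,15) (16,15) (15,18) (12,75/4)]

1. After x ≥ 12: [(12,0) (13,0) (20,3) (15,18) (12,75/4)]
2. After x ≤ 18: [(12,0) (13,0) (18,15/7) (18,9) (15,18) (12,75/4)]
3. After y ≥ 15: [(12,15) (16,15) (15,18) (12,75/4)]
4. After y ≤ 19: [(12,15) (16,15) (15,18) (12,75/4)]
5. Canonical ring: [(12,15) (16,15) (15,18) (12,75/4)]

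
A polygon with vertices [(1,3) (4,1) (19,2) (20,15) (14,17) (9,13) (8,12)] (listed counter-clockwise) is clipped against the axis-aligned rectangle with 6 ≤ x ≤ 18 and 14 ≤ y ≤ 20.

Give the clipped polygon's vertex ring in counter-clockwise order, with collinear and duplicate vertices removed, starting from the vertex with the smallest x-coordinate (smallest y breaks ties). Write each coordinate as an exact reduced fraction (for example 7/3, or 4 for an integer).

Clipped polygon: [(41/4,14) (18,14) (18,47/3) (14,17)]

1. After x ≥ 6: [(6,66/7) (6,17/15) (19,2) (20,15) (14,17) (9,13) (8,12)]
2. After x ≤ 18: [(6,66/7) (6,17/15) (18,29/15) (18,47/3) (14,17) (9,13) (8,12)]
3. After y ≥ 14: [(18,14) (18,47/3) (14,17) (41/4,14)]
4. After y ≤ 20: [(18,14) (18,47/3) (14,17) (41/4,14)]
5. Canonical ring: [(41/4,14) (18,14) (18,47/3) (14,17)]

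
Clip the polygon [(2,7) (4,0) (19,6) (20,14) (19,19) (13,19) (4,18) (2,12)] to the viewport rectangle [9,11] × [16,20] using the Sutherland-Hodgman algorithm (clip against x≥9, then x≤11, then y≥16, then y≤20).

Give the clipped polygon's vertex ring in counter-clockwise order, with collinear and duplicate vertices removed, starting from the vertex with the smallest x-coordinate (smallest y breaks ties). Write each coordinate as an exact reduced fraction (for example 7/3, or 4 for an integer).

1. After x ≥ 9: [(9,2) (19,6) (20,14) (19,19) (13,19) (9,167/9)]
2. After x ≤ 11: [(9,2) (11,14/5) (11,169/9) (9,167/9)]
3. After y ≥ 16: [(9,16) (11,16) (11,169/9) (9,167/9)]
4. After y ≤ 20: [(9,16) (11,16) (11,169/9) (9,167/9)]
5. Canonical ring: [(9,16) (11,16) (11,169/9) (9,167/9)]

Clipped polygon: [(9,16) (11,16) (11,169/9) (9,167/9)]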